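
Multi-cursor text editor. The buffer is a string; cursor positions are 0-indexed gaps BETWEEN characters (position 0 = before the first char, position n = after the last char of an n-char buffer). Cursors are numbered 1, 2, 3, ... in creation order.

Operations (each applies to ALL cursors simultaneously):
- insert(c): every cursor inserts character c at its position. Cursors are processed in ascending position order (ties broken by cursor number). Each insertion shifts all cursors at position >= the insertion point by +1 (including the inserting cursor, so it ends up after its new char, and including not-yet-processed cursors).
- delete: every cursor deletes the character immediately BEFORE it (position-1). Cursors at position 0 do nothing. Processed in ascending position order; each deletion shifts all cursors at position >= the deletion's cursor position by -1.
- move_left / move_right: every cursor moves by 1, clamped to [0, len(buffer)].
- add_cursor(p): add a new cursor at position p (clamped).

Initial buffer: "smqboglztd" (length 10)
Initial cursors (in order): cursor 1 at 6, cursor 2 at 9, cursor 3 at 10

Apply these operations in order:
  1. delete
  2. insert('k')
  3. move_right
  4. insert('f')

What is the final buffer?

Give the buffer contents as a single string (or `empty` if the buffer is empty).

After op 1 (delete): buffer="smqbolz" (len 7), cursors c1@5 c2@7 c3@7, authorship .......
After op 2 (insert('k')): buffer="smqboklzkk" (len 10), cursors c1@6 c2@10 c3@10, authorship .....1..23
After op 3 (move_right): buffer="smqboklzkk" (len 10), cursors c1@7 c2@10 c3@10, authorship .....1..23
After op 4 (insert('f')): buffer="smqboklfzkkff" (len 13), cursors c1@8 c2@13 c3@13, authorship .....1.1.2323

Answer: smqboklfzkkff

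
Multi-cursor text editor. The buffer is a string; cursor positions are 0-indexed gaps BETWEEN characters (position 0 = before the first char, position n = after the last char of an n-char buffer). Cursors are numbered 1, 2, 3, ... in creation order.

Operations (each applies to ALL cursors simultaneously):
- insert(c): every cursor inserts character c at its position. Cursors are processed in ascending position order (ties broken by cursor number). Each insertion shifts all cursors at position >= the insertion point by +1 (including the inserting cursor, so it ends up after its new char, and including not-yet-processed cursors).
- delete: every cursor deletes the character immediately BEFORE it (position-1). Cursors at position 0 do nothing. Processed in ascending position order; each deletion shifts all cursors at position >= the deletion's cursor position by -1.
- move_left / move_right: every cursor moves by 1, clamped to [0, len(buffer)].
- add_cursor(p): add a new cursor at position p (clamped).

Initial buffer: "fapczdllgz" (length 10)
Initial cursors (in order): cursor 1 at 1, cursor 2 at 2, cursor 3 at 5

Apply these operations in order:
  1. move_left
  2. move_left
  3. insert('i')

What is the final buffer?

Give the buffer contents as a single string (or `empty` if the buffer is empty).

Answer: iifapiczdllgz

Derivation:
After op 1 (move_left): buffer="fapczdllgz" (len 10), cursors c1@0 c2@1 c3@4, authorship ..........
After op 2 (move_left): buffer="fapczdllgz" (len 10), cursors c1@0 c2@0 c3@3, authorship ..........
After op 3 (insert('i')): buffer="iifapiczdllgz" (len 13), cursors c1@2 c2@2 c3@6, authorship 12...3.......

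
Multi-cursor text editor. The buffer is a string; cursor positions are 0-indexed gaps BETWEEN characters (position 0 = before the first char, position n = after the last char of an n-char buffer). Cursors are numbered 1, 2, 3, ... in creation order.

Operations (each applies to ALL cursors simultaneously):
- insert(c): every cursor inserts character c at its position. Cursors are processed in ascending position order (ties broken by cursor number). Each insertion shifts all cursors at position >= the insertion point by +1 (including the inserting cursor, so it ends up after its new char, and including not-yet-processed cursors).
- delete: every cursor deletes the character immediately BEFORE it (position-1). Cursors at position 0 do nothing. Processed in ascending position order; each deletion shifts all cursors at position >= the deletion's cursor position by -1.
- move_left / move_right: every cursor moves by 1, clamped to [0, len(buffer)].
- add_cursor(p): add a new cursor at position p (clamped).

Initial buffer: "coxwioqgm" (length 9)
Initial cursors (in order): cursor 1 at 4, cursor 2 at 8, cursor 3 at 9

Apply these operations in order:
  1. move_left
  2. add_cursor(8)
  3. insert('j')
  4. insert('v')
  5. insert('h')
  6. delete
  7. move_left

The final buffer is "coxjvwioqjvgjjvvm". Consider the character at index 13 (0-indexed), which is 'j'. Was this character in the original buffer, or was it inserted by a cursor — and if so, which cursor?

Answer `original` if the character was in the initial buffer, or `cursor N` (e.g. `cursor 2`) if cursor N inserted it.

Answer: cursor 4

Derivation:
After op 1 (move_left): buffer="coxwioqgm" (len 9), cursors c1@3 c2@7 c3@8, authorship .........
After op 2 (add_cursor(8)): buffer="coxwioqgm" (len 9), cursors c1@3 c2@7 c3@8 c4@8, authorship .........
After op 3 (insert('j')): buffer="coxjwioqjgjjm" (len 13), cursors c1@4 c2@9 c3@12 c4@12, authorship ...1....2.34.
After op 4 (insert('v')): buffer="coxjvwioqjvgjjvvm" (len 17), cursors c1@5 c2@11 c3@16 c4@16, authorship ...11....22.3434.
After op 5 (insert('h')): buffer="coxjvhwioqjvhgjjvvhhm" (len 21), cursors c1@6 c2@13 c3@20 c4@20, authorship ...111....222.343434.
After op 6 (delete): buffer="coxjvwioqjvgjjvvm" (len 17), cursors c1@5 c2@11 c3@16 c4@16, authorship ...11....22.3434.
After op 7 (move_left): buffer="coxjvwioqjvgjjvvm" (len 17), cursors c1@4 c2@10 c3@15 c4@15, authorship ...11....22.3434.
Authorship (.=original, N=cursor N): . . . 1 1 . . . . 2 2 . 3 4 3 4 .
Index 13: author = 4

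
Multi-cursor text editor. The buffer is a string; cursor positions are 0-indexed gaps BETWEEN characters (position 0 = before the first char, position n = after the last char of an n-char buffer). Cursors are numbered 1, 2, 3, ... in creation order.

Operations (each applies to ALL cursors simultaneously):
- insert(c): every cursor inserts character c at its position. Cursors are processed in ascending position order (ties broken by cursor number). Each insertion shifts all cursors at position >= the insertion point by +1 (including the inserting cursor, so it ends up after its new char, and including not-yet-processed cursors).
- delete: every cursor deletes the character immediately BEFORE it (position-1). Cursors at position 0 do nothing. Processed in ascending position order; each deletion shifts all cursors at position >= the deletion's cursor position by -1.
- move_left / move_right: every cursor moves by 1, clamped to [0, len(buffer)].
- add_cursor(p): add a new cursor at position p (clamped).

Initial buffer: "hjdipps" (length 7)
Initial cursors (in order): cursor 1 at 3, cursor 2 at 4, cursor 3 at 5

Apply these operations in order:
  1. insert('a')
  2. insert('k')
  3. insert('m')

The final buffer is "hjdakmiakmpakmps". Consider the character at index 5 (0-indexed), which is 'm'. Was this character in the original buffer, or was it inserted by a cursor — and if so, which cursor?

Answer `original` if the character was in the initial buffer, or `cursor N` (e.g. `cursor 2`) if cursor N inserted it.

After op 1 (insert('a')): buffer="hjdaiapaps" (len 10), cursors c1@4 c2@6 c3@8, authorship ...1.2.3..
After op 2 (insert('k')): buffer="hjdakiakpakps" (len 13), cursors c1@5 c2@8 c3@11, authorship ...11.22.33..
After op 3 (insert('m')): buffer="hjdakmiakmpakmps" (len 16), cursors c1@6 c2@10 c3@14, authorship ...111.222.333..
Authorship (.=original, N=cursor N): . . . 1 1 1 . 2 2 2 . 3 3 3 . .
Index 5: author = 1

Answer: cursor 1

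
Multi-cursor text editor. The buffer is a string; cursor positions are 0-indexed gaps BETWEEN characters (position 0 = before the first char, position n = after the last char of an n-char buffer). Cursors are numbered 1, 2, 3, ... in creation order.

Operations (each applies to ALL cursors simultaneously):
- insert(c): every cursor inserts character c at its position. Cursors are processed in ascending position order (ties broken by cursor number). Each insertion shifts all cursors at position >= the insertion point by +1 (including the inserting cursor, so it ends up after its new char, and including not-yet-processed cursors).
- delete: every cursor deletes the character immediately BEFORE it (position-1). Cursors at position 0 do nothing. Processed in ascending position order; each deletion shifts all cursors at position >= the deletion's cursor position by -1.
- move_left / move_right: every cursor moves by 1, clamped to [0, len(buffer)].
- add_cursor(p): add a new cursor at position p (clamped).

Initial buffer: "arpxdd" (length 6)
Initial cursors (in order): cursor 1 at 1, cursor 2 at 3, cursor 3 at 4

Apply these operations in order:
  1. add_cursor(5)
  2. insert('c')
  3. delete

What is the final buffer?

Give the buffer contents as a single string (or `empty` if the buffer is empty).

After op 1 (add_cursor(5)): buffer="arpxdd" (len 6), cursors c1@1 c2@3 c3@4 c4@5, authorship ......
After op 2 (insert('c')): buffer="acrpcxcdcd" (len 10), cursors c1@2 c2@5 c3@7 c4@9, authorship .1..2.3.4.
After op 3 (delete): buffer="arpxdd" (len 6), cursors c1@1 c2@3 c3@4 c4@5, authorship ......

Answer: arpxdd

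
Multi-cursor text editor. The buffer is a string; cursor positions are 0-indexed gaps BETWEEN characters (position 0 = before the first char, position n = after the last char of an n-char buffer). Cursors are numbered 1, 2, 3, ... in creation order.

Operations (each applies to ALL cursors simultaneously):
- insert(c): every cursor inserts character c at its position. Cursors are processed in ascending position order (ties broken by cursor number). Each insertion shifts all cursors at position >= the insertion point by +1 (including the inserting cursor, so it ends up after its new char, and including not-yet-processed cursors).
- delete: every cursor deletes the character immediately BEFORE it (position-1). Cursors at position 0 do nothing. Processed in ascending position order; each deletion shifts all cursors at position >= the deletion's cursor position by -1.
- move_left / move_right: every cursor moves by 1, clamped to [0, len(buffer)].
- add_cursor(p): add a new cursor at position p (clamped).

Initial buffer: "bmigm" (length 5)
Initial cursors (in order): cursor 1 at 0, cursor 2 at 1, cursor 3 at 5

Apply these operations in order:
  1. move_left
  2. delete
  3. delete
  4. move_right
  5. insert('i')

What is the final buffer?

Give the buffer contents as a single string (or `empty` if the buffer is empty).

After op 1 (move_left): buffer="bmigm" (len 5), cursors c1@0 c2@0 c3@4, authorship .....
After op 2 (delete): buffer="bmim" (len 4), cursors c1@0 c2@0 c3@3, authorship ....
After op 3 (delete): buffer="bmm" (len 3), cursors c1@0 c2@0 c3@2, authorship ...
After op 4 (move_right): buffer="bmm" (len 3), cursors c1@1 c2@1 c3@3, authorship ...
After op 5 (insert('i')): buffer="biimmi" (len 6), cursors c1@3 c2@3 c3@6, authorship .12..3

Answer: biimmi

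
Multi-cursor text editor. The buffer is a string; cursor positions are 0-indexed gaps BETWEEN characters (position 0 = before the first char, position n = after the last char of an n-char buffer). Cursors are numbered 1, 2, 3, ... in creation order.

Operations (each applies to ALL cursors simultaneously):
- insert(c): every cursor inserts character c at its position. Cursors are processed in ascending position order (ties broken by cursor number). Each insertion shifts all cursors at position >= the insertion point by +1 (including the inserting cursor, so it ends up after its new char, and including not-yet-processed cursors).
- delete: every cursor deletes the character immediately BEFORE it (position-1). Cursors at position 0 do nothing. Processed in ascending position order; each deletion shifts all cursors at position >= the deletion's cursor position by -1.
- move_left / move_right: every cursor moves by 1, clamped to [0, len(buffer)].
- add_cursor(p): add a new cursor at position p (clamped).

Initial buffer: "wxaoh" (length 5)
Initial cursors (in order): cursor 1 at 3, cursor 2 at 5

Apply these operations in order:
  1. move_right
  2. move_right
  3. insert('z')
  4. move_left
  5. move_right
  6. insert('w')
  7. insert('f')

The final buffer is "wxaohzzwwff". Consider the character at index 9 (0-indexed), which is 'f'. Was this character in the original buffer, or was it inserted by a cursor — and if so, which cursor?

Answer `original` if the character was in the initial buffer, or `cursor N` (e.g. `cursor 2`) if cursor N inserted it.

After op 1 (move_right): buffer="wxaoh" (len 5), cursors c1@4 c2@5, authorship .....
After op 2 (move_right): buffer="wxaoh" (len 5), cursors c1@5 c2@5, authorship .....
After op 3 (insert('z')): buffer="wxaohzz" (len 7), cursors c1@7 c2@7, authorship .....12
After op 4 (move_left): buffer="wxaohzz" (len 7), cursors c1@6 c2@6, authorship .....12
After op 5 (move_right): buffer="wxaohzz" (len 7), cursors c1@7 c2@7, authorship .....12
After op 6 (insert('w')): buffer="wxaohzzww" (len 9), cursors c1@9 c2@9, authorship .....1212
After op 7 (insert('f')): buffer="wxaohzzwwff" (len 11), cursors c1@11 c2@11, authorship .....121212
Authorship (.=original, N=cursor N): . . . . . 1 2 1 2 1 2
Index 9: author = 1

Answer: cursor 1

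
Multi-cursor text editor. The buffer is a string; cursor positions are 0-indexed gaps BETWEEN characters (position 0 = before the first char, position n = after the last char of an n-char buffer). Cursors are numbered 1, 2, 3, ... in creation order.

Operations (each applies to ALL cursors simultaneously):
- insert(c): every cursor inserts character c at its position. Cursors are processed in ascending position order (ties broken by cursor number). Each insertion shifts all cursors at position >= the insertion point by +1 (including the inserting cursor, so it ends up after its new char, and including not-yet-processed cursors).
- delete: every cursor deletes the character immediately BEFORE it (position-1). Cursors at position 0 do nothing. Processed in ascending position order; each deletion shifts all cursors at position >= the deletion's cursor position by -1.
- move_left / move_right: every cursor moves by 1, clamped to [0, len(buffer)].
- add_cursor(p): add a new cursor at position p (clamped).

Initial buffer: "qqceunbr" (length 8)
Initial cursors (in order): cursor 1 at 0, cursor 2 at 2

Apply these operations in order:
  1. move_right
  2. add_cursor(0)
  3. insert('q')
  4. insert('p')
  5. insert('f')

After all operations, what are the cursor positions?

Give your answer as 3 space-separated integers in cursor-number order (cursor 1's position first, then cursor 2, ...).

After op 1 (move_right): buffer="qqceunbr" (len 8), cursors c1@1 c2@3, authorship ........
After op 2 (add_cursor(0)): buffer="qqceunbr" (len 8), cursors c3@0 c1@1 c2@3, authorship ........
After op 3 (insert('q')): buffer="qqqqcqeunbr" (len 11), cursors c3@1 c1@3 c2@6, authorship 3.1..2.....
After op 4 (insert('p')): buffer="qpqqpqcqpeunbr" (len 14), cursors c3@2 c1@5 c2@9, authorship 33.11..22.....
After op 5 (insert('f')): buffer="qpfqqpfqcqpfeunbr" (len 17), cursors c3@3 c1@7 c2@12, authorship 333.111..222.....

Answer: 7 12 3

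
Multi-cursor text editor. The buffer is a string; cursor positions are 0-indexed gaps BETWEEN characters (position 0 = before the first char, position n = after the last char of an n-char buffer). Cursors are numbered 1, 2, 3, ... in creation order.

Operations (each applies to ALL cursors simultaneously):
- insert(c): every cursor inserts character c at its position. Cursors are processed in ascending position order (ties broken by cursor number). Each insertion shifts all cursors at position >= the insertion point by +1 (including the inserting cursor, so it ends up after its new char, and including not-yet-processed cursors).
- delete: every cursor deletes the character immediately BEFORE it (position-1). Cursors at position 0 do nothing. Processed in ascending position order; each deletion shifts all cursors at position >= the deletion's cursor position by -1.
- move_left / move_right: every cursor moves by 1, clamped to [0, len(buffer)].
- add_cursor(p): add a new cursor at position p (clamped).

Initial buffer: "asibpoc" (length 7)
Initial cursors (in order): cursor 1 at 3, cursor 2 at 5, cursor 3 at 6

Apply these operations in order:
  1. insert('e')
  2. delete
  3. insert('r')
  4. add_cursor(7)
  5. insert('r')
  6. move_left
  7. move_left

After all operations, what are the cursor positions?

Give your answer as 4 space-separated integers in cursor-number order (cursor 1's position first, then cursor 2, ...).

After op 1 (insert('e')): buffer="asiebpeoec" (len 10), cursors c1@4 c2@7 c3@9, authorship ...1..2.3.
After op 2 (delete): buffer="asibpoc" (len 7), cursors c1@3 c2@5 c3@6, authorship .......
After op 3 (insert('r')): buffer="asirbprorc" (len 10), cursors c1@4 c2@7 c3@9, authorship ...1..2.3.
After op 4 (add_cursor(7)): buffer="asirbprorc" (len 10), cursors c1@4 c2@7 c4@7 c3@9, authorship ...1..2.3.
After op 5 (insert('r')): buffer="asirrbprrrorrc" (len 14), cursors c1@5 c2@10 c4@10 c3@13, authorship ...11..224.33.
After op 6 (move_left): buffer="asirrbprrrorrc" (len 14), cursors c1@4 c2@9 c4@9 c3@12, authorship ...11..224.33.
After op 7 (move_left): buffer="asirrbprrrorrc" (len 14), cursors c1@3 c2@8 c4@8 c3@11, authorship ...11..224.33.

Answer: 3 8 11 8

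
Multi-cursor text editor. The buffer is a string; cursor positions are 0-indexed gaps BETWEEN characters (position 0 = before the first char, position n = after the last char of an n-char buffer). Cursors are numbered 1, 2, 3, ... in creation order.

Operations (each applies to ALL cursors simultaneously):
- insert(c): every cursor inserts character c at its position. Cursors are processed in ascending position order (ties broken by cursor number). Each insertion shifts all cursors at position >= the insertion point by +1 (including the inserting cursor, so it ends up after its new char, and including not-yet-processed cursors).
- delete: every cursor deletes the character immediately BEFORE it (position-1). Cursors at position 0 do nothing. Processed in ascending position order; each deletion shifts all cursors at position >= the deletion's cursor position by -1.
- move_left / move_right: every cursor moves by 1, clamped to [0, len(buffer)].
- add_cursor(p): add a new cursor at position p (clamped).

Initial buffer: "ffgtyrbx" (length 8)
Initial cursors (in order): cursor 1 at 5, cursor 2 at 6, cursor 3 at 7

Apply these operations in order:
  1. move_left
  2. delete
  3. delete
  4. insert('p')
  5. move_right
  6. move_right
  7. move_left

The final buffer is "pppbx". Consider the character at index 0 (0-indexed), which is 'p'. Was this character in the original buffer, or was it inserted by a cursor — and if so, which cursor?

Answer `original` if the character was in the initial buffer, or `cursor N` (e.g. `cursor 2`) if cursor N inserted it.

After op 1 (move_left): buffer="ffgtyrbx" (len 8), cursors c1@4 c2@5 c3@6, authorship ........
After op 2 (delete): buffer="ffgbx" (len 5), cursors c1@3 c2@3 c3@3, authorship .....
After op 3 (delete): buffer="bx" (len 2), cursors c1@0 c2@0 c3@0, authorship ..
After op 4 (insert('p')): buffer="pppbx" (len 5), cursors c1@3 c2@3 c3@3, authorship 123..
After op 5 (move_right): buffer="pppbx" (len 5), cursors c1@4 c2@4 c3@4, authorship 123..
After op 6 (move_right): buffer="pppbx" (len 5), cursors c1@5 c2@5 c3@5, authorship 123..
After op 7 (move_left): buffer="pppbx" (len 5), cursors c1@4 c2@4 c3@4, authorship 123..
Authorship (.=original, N=cursor N): 1 2 3 . .
Index 0: author = 1

Answer: cursor 1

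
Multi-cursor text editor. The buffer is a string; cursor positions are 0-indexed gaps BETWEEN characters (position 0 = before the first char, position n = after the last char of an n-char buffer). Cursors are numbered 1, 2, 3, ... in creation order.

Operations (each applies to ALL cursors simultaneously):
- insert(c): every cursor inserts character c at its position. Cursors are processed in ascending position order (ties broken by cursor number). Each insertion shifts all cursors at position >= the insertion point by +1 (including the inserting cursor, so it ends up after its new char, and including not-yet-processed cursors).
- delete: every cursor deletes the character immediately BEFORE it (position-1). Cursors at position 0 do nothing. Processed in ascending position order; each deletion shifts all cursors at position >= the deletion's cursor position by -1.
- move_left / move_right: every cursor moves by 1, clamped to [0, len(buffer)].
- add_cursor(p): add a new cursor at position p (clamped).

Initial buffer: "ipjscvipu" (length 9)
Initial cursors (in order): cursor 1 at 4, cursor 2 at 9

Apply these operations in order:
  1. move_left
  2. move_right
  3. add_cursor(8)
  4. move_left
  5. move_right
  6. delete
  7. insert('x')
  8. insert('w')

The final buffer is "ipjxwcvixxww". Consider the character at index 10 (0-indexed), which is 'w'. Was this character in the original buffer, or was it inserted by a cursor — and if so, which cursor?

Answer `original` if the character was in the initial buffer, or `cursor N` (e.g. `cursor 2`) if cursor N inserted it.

Answer: cursor 2

Derivation:
After op 1 (move_left): buffer="ipjscvipu" (len 9), cursors c1@3 c2@8, authorship .........
After op 2 (move_right): buffer="ipjscvipu" (len 9), cursors c1@4 c2@9, authorship .........
After op 3 (add_cursor(8)): buffer="ipjscvipu" (len 9), cursors c1@4 c3@8 c2@9, authorship .........
After op 4 (move_left): buffer="ipjscvipu" (len 9), cursors c1@3 c3@7 c2@8, authorship .........
After op 5 (move_right): buffer="ipjscvipu" (len 9), cursors c1@4 c3@8 c2@9, authorship .........
After op 6 (delete): buffer="ipjcvi" (len 6), cursors c1@3 c2@6 c3@6, authorship ......
After op 7 (insert('x')): buffer="ipjxcvixx" (len 9), cursors c1@4 c2@9 c3@9, authorship ...1...23
After op 8 (insert('w')): buffer="ipjxwcvixxww" (len 12), cursors c1@5 c2@12 c3@12, authorship ...11...2323
Authorship (.=original, N=cursor N): . . . 1 1 . . . 2 3 2 3
Index 10: author = 2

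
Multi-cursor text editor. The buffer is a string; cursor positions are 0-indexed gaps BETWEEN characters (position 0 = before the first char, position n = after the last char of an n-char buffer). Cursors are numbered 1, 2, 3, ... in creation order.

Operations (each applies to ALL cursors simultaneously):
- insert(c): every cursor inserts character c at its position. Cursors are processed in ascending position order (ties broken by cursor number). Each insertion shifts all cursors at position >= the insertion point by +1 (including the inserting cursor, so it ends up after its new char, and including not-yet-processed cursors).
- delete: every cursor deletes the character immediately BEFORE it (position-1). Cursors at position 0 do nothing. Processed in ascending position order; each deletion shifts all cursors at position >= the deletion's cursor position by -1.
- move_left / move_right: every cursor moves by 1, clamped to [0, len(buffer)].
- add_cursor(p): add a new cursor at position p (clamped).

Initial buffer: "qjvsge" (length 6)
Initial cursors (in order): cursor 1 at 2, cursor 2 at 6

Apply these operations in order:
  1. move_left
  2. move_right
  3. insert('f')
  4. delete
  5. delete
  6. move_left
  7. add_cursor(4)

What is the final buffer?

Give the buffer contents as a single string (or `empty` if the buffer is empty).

After op 1 (move_left): buffer="qjvsge" (len 6), cursors c1@1 c2@5, authorship ......
After op 2 (move_right): buffer="qjvsge" (len 6), cursors c1@2 c2@6, authorship ......
After op 3 (insert('f')): buffer="qjfvsgef" (len 8), cursors c1@3 c2@8, authorship ..1....2
After op 4 (delete): buffer="qjvsge" (len 6), cursors c1@2 c2@6, authorship ......
After op 5 (delete): buffer="qvsg" (len 4), cursors c1@1 c2@4, authorship ....
After op 6 (move_left): buffer="qvsg" (len 4), cursors c1@0 c2@3, authorship ....
After op 7 (add_cursor(4)): buffer="qvsg" (len 4), cursors c1@0 c2@3 c3@4, authorship ....

Answer: qvsg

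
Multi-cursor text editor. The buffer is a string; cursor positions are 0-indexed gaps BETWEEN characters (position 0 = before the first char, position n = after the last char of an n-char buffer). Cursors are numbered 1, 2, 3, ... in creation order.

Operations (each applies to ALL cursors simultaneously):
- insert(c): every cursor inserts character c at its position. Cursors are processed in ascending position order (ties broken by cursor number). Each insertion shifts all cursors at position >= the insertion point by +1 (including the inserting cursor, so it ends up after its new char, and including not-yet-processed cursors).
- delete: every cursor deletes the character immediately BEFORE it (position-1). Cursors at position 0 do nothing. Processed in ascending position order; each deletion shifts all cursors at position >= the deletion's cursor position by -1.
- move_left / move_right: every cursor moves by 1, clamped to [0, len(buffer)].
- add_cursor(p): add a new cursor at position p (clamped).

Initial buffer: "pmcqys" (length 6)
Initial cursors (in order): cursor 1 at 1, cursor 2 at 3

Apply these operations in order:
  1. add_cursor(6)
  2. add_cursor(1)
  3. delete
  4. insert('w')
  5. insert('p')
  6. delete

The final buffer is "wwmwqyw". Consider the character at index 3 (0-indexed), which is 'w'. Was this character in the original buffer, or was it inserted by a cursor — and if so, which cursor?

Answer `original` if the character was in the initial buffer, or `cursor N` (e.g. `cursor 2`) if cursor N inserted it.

Answer: cursor 2

Derivation:
After op 1 (add_cursor(6)): buffer="pmcqys" (len 6), cursors c1@1 c2@3 c3@6, authorship ......
After op 2 (add_cursor(1)): buffer="pmcqys" (len 6), cursors c1@1 c4@1 c2@3 c3@6, authorship ......
After op 3 (delete): buffer="mqy" (len 3), cursors c1@0 c4@0 c2@1 c3@3, authorship ...
After op 4 (insert('w')): buffer="wwmwqyw" (len 7), cursors c1@2 c4@2 c2@4 c3@7, authorship 14.2..3
After op 5 (insert('p')): buffer="wwppmwpqywp" (len 11), cursors c1@4 c4@4 c2@7 c3@11, authorship 1414.22..33
After op 6 (delete): buffer="wwmwqyw" (len 7), cursors c1@2 c4@2 c2@4 c3@7, authorship 14.2..3
Authorship (.=original, N=cursor N): 1 4 . 2 . . 3
Index 3: author = 2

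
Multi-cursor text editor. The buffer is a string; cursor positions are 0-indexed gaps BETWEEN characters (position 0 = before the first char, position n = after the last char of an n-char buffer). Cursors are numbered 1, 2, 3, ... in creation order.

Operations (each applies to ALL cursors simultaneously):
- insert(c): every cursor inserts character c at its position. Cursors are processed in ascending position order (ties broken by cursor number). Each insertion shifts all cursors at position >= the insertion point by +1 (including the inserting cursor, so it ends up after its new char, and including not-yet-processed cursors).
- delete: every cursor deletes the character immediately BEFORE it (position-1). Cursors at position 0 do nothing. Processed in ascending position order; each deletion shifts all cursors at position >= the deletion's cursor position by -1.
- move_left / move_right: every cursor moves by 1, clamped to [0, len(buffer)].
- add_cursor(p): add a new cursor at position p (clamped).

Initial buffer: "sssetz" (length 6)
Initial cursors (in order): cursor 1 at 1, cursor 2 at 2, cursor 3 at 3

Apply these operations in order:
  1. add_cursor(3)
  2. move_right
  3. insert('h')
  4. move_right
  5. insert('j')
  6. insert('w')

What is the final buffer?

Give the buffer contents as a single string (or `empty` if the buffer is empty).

Answer: sshsjwhejwhhtjjwwz

Derivation:
After op 1 (add_cursor(3)): buffer="sssetz" (len 6), cursors c1@1 c2@2 c3@3 c4@3, authorship ......
After op 2 (move_right): buffer="sssetz" (len 6), cursors c1@2 c2@3 c3@4 c4@4, authorship ......
After op 3 (insert('h')): buffer="sshshehhtz" (len 10), cursors c1@3 c2@5 c3@8 c4@8, authorship ..1.2.34..
After op 4 (move_right): buffer="sshshehhtz" (len 10), cursors c1@4 c2@6 c3@9 c4@9, authorship ..1.2.34..
After op 5 (insert('j')): buffer="sshsjhejhhtjjz" (len 14), cursors c1@5 c2@8 c3@13 c4@13, authorship ..1.12.234.34.
After op 6 (insert('w')): buffer="sshsjwhejwhhtjjwwz" (len 18), cursors c1@6 c2@10 c3@17 c4@17, authorship ..1.112.2234.3434.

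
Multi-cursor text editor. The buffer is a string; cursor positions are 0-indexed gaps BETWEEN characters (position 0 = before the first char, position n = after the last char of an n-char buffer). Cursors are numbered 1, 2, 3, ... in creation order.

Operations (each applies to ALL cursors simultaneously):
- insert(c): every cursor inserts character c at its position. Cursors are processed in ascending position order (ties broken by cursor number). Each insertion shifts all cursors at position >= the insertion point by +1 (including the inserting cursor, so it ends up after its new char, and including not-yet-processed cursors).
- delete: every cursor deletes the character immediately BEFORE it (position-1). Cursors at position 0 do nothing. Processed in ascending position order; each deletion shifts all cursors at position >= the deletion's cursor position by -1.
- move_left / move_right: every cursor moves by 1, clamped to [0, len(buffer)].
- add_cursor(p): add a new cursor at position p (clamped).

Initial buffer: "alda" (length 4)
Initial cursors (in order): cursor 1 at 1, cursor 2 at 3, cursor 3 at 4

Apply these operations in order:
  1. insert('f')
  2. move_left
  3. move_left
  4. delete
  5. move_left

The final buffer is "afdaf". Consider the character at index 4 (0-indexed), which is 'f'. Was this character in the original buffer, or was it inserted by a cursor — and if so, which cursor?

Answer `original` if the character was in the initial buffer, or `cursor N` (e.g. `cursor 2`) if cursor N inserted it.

After op 1 (insert('f')): buffer="afldfaf" (len 7), cursors c1@2 c2@5 c3@7, authorship .1..2.3
After op 2 (move_left): buffer="afldfaf" (len 7), cursors c1@1 c2@4 c3@6, authorship .1..2.3
After op 3 (move_left): buffer="afldfaf" (len 7), cursors c1@0 c2@3 c3@5, authorship .1..2.3
After op 4 (delete): buffer="afdaf" (len 5), cursors c1@0 c2@2 c3@3, authorship .1..3
After op 5 (move_left): buffer="afdaf" (len 5), cursors c1@0 c2@1 c3@2, authorship .1..3
Authorship (.=original, N=cursor N): . 1 . . 3
Index 4: author = 3

Answer: cursor 3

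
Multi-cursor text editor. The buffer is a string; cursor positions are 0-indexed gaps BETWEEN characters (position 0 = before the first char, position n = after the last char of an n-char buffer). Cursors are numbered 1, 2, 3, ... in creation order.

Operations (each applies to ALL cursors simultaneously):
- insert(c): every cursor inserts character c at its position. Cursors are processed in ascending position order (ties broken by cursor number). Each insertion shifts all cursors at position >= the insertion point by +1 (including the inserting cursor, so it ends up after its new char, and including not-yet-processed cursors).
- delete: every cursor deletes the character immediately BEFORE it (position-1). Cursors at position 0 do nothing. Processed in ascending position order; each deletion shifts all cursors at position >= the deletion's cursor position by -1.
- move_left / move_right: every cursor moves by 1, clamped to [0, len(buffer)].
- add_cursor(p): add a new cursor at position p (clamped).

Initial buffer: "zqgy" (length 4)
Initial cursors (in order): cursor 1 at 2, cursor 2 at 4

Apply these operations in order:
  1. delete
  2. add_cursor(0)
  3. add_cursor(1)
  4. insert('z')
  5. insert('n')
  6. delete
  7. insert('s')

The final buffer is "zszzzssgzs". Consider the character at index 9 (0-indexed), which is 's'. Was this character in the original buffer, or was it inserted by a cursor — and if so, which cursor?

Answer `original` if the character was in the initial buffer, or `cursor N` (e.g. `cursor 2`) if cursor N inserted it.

After op 1 (delete): buffer="zg" (len 2), cursors c1@1 c2@2, authorship ..
After op 2 (add_cursor(0)): buffer="zg" (len 2), cursors c3@0 c1@1 c2@2, authorship ..
After op 3 (add_cursor(1)): buffer="zg" (len 2), cursors c3@0 c1@1 c4@1 c2@2, authorship ..
After op 4 (insert('z')): buffer="zzzzgz" (len 6), cursors c3@1 c1@4 c4@4 c2@6, authorship 3.14.2
After op 5 (insert('n')): buffer="znzzznngzn" (len 10), cursors c3@2 c1@7 c4@7 c2@10, authorship 33.1414.22
After op 6 (delete): buffer="zzzzgz" (len 6), cursors c3@1 c1@4 c4@4 c2@6, authorship 3.14.2
After op 7 (insert('s')): buffer="zszzzssgzs" (len 10), cursors c3@2 c1@7 c4@7 c2@10, authorship 33.1414.22
Authorship (.=original, N=cursor N): 3 3 . 1 4 1 4 . 2 2
Index 9: author = 2

Answer: cursor 2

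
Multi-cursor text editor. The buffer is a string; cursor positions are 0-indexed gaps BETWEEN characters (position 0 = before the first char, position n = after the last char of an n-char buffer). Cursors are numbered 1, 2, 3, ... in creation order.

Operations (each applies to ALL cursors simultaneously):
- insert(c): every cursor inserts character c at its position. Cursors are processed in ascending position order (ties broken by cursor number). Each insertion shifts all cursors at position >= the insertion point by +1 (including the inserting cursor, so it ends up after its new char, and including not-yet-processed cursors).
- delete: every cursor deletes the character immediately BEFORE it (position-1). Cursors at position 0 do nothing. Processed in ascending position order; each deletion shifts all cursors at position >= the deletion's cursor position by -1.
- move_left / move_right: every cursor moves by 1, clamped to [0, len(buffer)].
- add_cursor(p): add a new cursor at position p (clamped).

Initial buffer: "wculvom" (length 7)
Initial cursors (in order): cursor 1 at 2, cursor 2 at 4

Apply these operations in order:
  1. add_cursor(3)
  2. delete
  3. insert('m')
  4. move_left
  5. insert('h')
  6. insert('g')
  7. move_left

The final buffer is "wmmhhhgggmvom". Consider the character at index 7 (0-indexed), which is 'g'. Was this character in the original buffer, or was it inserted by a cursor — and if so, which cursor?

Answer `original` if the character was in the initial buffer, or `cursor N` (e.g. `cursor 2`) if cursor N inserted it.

After op 1 (add_cursor(3)): buffer="wculvom" (len 7), cursors c1@2 c3@3 c2@4, authorship .......
After op 2 (delete): buffer="wvom" (len 4), cursors c1@1 c2@1 c3@1, authorship ....
After op 3 (insert('m')): buffer="wmmmvom" (len 7), cursors c1@4 c2@4 c3@4, authorship .123...
After op 4 (move_left): buffer="wmmmvom" (len 7), cursors c1@3 c2@3 c3@3, authorship .123...
After op 5 (insert('h')): buffer="wmmhhhmvom" (len 10), cursors c1@6 c2@6 c3@6, authorship .121233...
After op 6 (insert('g')): buffer="wmmhhhgggmvom" (len 13), cursors c1@9 c2@9 c3@9, authorship .121231233...
After op 7 (move_left): buffer="wmmhhhgggmvom" (len 13), cursors c1@8 c2@8 c3@8, authorship .121231233...
Authorship (.=original, N=cursor N): . 1 2 1 2 3 1 2 3 3 . . .
Index 7: author = 2

Answer: cursor 2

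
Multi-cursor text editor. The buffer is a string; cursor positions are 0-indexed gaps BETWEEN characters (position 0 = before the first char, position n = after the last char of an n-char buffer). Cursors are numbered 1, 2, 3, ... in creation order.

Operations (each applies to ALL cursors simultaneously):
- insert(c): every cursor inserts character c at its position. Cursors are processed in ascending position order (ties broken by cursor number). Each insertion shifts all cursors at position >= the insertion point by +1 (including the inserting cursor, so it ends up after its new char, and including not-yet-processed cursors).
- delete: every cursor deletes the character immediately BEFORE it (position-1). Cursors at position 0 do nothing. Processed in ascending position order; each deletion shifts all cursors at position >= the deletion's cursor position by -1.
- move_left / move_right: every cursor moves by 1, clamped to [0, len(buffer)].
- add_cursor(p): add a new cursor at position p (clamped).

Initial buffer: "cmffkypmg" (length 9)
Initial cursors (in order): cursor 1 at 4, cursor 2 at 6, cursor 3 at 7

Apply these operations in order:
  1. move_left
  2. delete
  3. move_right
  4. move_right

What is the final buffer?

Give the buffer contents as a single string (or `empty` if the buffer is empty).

Answer: cmfpmg

Derivation:
After op 1 (move_left): buffer="cmffkypmg" (len 9), cursors c1@3 c2@5 c3@6, authorship .........
After op 2 (delete): buffer="cmfpmg" (len 6), cursors c1@2 c2@3 c3@3, authorship ......
After op 3 (move_right): buffer="cmfpmg" (len 6), cursors c1@3 c2@4 c3@4, authorship ......
After op 4 (move_right): buffer="cmfpmg" (len 6), cursors c1@4 c2@5 c3@5, authorship ......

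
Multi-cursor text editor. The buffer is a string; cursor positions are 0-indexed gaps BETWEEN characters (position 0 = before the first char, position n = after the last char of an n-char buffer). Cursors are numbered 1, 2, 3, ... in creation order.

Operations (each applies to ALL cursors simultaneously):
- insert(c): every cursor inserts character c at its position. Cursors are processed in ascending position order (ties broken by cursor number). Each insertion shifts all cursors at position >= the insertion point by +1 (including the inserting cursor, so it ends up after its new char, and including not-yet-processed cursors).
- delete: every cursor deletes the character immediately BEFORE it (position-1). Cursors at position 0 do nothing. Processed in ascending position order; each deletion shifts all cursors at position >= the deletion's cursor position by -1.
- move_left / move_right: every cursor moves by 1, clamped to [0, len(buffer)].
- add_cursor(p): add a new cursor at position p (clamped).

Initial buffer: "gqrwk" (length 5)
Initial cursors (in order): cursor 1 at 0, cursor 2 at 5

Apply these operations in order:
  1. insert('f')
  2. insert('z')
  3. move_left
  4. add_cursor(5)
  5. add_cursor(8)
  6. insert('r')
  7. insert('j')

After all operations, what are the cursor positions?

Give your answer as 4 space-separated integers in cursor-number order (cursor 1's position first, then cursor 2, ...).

Answer: 3 16 9 16

Derivation:
After op 1 (insert('f')): buffer="fgqrwkf" (len 7), cursors c1@1 c2@7, authorship 1.....2
After op 2 (insert('z')): buffer="fzgqrwkfz" (len 9), cursors c1@2 c2@9, authorship 11.....22
After op 3 (move_left): buffer="fzgqrwkfz" (len 9), cursors c1@1 c2@8, authorship 11.....22
After op 4 (add_cursor(5)): buffer="fzgqrwkfz" (len 9), cursors c1@1 c3@5 c2@8, authorship 11.....22
After op 5 (add_cursor(8)): buffer="fzgqrwkfz" (len 9), cursors c1@1 c3@5 c2@8 c4@8, authorship 11.....22
After op 6 (insert('r')): buffer="frzgqrrwkfrrz" (len 13), cursors c1@2 c3@7 c2@12 c4@12, authorship 111...3..2242
After op 7 (insert('j')): buffer="frjzgqrrjwkfrrjjz" (len 17), cursors c1@3 c3@9 c2@16 c4@16, authorship 1111...33..224242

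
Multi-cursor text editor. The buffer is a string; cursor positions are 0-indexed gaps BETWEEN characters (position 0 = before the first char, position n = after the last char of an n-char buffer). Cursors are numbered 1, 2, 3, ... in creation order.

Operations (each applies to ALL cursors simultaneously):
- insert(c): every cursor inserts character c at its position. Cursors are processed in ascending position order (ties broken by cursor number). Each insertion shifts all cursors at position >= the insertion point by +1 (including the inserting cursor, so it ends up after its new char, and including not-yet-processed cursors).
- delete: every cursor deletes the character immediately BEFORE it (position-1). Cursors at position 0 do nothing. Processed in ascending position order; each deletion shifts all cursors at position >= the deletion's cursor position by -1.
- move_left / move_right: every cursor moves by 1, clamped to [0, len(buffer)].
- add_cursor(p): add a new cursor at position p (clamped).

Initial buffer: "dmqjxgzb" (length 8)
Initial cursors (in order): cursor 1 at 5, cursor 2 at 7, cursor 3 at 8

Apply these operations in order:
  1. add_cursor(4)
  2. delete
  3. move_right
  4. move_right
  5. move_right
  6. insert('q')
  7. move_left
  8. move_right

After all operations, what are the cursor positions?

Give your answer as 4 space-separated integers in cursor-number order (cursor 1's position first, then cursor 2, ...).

After op 1 (add_cursor(4)): buffer="dmqjxgzb" (len 8), cursors c4@4 c1@5 c2@7 c3@8, authorship ........
After op 2 (delete): buffer="dmqg" (len 4), cursors c1@3 c4@3 c2@4 c3@4, authorship ....
After op 3 (move_right): buffer="dmqg" (len 4), cursors c1@4 c2@4 c3@4 c4@4, authorship ....
After op 4 (move_right): buffer="dmqg" (len 4), cursors c1@4 c2@4 c3@4 c4@4, authorship ....
After op 5 (move_right): buffer="dmqg" (len 4), cursors c1@4 c2@4 c3@4 c4@4, authorship ....
After op 6 (insert('q')): buffer="dmqgqqqq" (len 8), cursors c1@8 c2@8 c3@8 c4@8, authorship ....1234
After op 7 (move_left): buffer="dmqgqqqq" (len 8), cursors c1@7 c2@7 c3@7 c4@7, authorship ....1234
After op 8 (move_right): buffer="dmqgqqqq" (len 8), cursors c1@8 c2@8 c3@8 c4@8, authorship ....1234

Answer: 8 8 8 8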